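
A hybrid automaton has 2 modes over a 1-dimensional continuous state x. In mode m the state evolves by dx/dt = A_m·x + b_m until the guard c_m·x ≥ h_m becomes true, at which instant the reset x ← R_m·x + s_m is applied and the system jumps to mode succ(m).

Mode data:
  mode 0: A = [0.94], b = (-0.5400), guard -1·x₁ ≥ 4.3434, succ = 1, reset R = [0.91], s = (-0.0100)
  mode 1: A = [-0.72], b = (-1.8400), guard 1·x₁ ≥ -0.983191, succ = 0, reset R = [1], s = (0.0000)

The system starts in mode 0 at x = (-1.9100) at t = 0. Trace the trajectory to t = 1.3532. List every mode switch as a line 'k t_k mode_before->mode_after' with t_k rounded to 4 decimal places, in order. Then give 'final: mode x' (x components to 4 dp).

Mode 0: guard c·x = 4.3434 hit at Δt = 0.7264 (t = 0.7264), x⁻ = (-4.3434) → reset → x⁺ = (-3.9625), jump to mode 1
Mode 1: flow for 0.6268 to horizon, guard not reached → x = (-3.4515)

1 0.7264 0->1
final: 1 -3.4515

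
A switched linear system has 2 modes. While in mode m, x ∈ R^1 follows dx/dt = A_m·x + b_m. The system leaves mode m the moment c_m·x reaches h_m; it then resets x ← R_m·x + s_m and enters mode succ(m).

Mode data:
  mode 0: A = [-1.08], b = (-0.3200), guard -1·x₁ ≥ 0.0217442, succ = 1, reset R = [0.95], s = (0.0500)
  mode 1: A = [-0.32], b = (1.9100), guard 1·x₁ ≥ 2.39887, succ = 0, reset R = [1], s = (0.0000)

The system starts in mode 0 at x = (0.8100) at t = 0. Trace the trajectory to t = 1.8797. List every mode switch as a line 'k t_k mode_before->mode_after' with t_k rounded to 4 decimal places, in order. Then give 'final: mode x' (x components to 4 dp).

Mode 0: guard c·x = 0.0217 hit at Δt = 1.2904 (t = 1.2904), x⁻ = (-0.0217) → reset → x⁺ = (0.0293), jump to mode 1
Mode 1: flow for 0.5893 to horizon, guard not reached → x = (1.0501)

1 1.2904 0->1
final: 1 1.0501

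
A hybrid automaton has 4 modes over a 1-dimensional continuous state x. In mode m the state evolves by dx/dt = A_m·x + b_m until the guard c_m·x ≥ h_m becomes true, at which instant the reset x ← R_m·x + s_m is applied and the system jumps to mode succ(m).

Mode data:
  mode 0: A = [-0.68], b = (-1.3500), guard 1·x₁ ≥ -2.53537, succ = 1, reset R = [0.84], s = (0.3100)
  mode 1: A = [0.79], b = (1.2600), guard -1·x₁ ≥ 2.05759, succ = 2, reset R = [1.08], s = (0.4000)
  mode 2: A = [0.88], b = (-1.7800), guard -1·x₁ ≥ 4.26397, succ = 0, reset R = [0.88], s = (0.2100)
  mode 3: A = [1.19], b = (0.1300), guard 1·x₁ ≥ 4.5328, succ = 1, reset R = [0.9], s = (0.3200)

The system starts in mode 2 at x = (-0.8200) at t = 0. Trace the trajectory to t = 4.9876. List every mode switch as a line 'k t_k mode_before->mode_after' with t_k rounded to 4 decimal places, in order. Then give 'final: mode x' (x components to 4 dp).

Mode 2: guard c·x = 4.2640 hit at Δt = 0.9019 (t = 0.9019), x⁻ = (-4.2640) → reset → x⁺ = (-3.5423), jump to mode 0
Mode 0: guard c·x = -2.5354 hit at Δt = 1.5301 (t = 2.4320), x⁻ = (-2.5354) → reset → x⁺ = (-1.8197), jump to mode 1
Mode 1: guard c·x = 2.0576 hit at Δt = 0.9138 (t = 3.3458), x⁻ = (-2.0576) → reset → x⁺ = (-1.8222), jump to mode 2
Mode 2: guard c·x = 4.2640 hit at Δt = 0.5587 (t = 3.9045), x⁻ = (-4.2640) → reset → x⁺ = (-3.5423), jump to mode 0
Mode 0: flow for 1.0831 to horizon, guard not reached → x = (-2.7308)

1 0.9019 2->0
2 2.4320 0->1
3 3.3458 1->2
4 3.9045 2->0
final: 0 -2.7308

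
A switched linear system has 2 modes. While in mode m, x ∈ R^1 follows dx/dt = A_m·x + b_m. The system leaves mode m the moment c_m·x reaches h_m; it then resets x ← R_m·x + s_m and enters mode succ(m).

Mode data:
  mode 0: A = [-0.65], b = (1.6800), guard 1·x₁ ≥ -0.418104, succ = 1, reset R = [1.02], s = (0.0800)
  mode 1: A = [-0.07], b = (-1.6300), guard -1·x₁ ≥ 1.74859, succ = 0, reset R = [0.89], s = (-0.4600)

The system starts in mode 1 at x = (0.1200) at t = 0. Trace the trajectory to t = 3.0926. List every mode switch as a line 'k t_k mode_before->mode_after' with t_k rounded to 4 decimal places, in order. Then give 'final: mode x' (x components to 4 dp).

1 1.1886 1->0
2 1.8451 0->1
3 2.7461 1->0
final: 0 -1.0885

Mode 1: guard c·x = 1.7486 hit at Δt = 1.1886 (t = 1.1886), x⁻ = (-1.7486) → reset → x⁺ = (-2.0162), jump to mode 0
Mode 0: guard c·x = -0.4181 hit at Δt = 0.6565 (t = 1.8451), x⁻ = (-0.4181) → reset → x⁺ = (-0.3465), jump to mode 1
Mode 1: guard c·x = 1.7486 hit at Δt = 0.9010 (t = 2.7461), x⁻ = (-1.7486) → reset → x⁺ = (-2.0162), jump to mode 0
Mode 0: flow for 0.3465 to horizon, guard not reached → x = (-1.0885)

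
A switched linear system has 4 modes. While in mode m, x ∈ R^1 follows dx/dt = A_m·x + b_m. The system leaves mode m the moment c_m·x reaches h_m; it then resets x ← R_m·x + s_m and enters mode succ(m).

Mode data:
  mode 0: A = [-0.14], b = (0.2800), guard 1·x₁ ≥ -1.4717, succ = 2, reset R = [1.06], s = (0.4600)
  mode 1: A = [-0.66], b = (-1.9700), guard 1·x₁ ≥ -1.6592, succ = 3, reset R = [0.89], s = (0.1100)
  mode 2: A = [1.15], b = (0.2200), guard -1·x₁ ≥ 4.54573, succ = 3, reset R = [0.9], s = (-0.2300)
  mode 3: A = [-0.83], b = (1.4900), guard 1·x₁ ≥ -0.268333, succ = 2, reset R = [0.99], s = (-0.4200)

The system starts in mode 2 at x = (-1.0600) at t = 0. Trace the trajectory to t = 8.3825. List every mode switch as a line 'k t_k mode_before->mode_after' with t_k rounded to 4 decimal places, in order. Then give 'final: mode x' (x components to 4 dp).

1 1.4017 2->3
2 2.7108 3->2
3 4.6027 2->3
4 5.9118 3->2
5 7.8038 2->3
final: 3 -1.9881

Mode 2: guard c·x = 4.5457 hit at Δt = 1.4017 (t = 1.4017), x⁻ = (-4.5457) → reset → x⁺ = (-4.3212), jump to mode 3
Mode 3: guard c·x = -0.2683 hit at Δt = 1.3091 (t = 2.7108), x⁻ = (-0.2683) → reset → x⁺ = (-0.6856), jump to mode 2
Mode 2: guard c·x = 4.5457 hit at Δt = 1.8919 (t = 4.6027), x⁻ = (-4.5457) → reset → x⁺ = (-4.3212), jump to mode 3
Mode 3: guard c·x = -0.2683 hit at Δt = 1.3091 (t = 5.9118), x⁻ = (-0.2683) → reset → x⁺ = (-0.6856), jump to mode 2
Mode 2: guard c·x = 4.5457 hit at Δt = 1.8919 (t = 7.8038), x⁻ = (-4.5457) → reset → x⁺ = (-4.3212), jump to mode 3
Mode 3: flow for 0.5787 to horizon, guard not reached → x = (-1.9881)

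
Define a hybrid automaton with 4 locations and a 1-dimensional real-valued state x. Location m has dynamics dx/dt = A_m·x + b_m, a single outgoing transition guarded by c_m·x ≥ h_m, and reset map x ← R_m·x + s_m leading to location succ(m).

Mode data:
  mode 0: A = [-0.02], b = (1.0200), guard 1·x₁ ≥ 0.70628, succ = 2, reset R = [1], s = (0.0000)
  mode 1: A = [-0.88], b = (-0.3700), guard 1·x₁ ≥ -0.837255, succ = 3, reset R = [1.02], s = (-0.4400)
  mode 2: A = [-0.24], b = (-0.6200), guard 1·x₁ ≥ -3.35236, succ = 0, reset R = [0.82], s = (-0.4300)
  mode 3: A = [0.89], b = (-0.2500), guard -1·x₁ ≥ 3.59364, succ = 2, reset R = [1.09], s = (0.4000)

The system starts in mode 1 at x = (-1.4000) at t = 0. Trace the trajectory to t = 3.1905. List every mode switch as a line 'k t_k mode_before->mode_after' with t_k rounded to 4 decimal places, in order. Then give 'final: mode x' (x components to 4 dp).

Mode 1: guard c·x = -0.8373 hit at Δt = 0.9710 (t = 0.9710), x⁻ = (-0.8373) → reset → x⁺ = (-1.2940), jump to mode 3
Mode 3: guard c·x = 3.5936 hit at Δt = 1.0115 (t = 1.9825), x⁻ = (-3.5936) → reset → x⁺ = (-3.5171), jump to mode 2
Mode 2: guard c·x = -3.3524 hit at Δt = 0.8086 (t = 2.7911), x⁻ = (-3.3524) → reset → x⁺ = (-3.1789), jump to mode 0
Mode 0: flow for 0.3994 to horizon, guard not reached → x = (-2.7479)

1 0.9710 1->3
2 1.9825 3->2
3 2.7911 2->0
final: 0 -2.7479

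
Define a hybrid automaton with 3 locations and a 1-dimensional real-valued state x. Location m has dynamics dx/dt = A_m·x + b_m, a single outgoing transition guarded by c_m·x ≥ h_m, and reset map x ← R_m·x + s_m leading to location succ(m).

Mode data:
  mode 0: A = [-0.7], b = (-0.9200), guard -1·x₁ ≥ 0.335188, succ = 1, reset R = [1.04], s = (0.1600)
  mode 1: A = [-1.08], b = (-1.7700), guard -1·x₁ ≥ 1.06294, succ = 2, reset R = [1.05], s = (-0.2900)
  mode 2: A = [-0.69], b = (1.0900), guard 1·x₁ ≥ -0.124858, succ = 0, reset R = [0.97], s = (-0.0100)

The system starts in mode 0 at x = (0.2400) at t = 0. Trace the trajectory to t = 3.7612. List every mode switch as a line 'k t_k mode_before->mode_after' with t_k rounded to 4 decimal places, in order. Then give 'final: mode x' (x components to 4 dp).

1 0.6602 0->1
2 1.5153 1->2
3 2.3277 2->0
4 2.5982 0->1
5 3.4533 1->2
final: 2 -0.8345

Mode 0: guard c·x = 0.3352 hit at Δt = 0.6602 (t = 0.6602), x⁻ = (-0.3352) → reset → x⁺ = (-0.1886), jump to mode 1
Mode 1: guard c·x = 1.0629 hit at Δt = 0.8551 (t = 1.5153), x⁻ = (-1.0629) → reset → x⁺ = (-1.4061), jump to mode 2
Mode 2: guard c·x = -0.1249 hit at Δt = 0.8124 (t = 2.3277), x⁻ = (-0.1249) → reset → x⁺ = (-0.1311), jump to mode 0
Mode 0: guard c·x = 0.3352 hit at Δt = 0.2705 (t = 2.5982), x⁻ = (-0.3352) → reset → x⁺ = (-0.1886), jump to mode 1
Mode 1: guard c·x = 1.0629 hit at Δt = 0.8551 (t = 3.4533), x⁻ = (-1.0629) → reset → x⁺ = (-1.4061), jump to mode 2
Mode 2: flow for 0.3079 to horizon, guard not reached → x = (-0.8345)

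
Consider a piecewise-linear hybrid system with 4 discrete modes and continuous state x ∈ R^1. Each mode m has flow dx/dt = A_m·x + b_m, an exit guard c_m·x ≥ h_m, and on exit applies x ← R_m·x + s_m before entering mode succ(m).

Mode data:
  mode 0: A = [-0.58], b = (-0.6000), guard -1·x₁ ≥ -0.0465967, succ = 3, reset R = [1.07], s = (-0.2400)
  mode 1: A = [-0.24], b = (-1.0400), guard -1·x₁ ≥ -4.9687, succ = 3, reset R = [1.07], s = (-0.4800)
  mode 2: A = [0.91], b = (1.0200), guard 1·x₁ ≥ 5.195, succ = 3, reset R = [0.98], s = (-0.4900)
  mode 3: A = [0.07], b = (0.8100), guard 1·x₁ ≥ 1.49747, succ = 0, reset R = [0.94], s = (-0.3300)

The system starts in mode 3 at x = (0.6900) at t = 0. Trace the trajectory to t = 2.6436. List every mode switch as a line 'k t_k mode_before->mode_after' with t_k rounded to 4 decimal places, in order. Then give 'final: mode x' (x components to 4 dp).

1 0.9111 3->0
2 2.0658 0->3
final: 3 0.2796

Mode 3: guard c·x = 1.4975 hit at Δt = 0.9111 (t = 0.9111), x⁻ = (1.4975) → reset → x⁺ = (1.0776), jump to mode 0
Mode 0: guard c·x = -0.0466 hit at Δt = 1.1547 (t = 2.0658), x⁻ = (0.0466) → reset → x⁺ = (-0.1901), jump to mode 3
Mode 3: flow for 0.5778 to horizon, guard not reached → x = (0.2796)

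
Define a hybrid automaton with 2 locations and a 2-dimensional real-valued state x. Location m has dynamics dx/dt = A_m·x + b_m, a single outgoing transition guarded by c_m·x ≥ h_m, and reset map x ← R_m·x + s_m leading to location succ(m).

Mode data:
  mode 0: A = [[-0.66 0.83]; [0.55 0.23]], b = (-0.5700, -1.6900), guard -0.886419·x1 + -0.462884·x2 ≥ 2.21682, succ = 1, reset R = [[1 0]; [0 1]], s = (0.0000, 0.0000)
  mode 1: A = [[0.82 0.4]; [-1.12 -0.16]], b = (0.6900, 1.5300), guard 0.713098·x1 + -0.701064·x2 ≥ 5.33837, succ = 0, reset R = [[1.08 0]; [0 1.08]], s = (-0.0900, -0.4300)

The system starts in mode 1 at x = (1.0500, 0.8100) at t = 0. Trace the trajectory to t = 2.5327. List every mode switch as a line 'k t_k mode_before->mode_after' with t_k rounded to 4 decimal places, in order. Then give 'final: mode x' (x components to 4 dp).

Mode 1: guard c·x = 5.3384 hit at Δt = 1.4443 (t = 1.4443), x⁻ = (5.6439, -1.8739) → reset → x⁺ = (6.0054, -2.4538), jump to mode 0
Mode 0: flow for 1.0884 to horizon, guard not reached → x = (0.8725, -3.0072)

1 1.4443 1->0
final: 0 0.8725 -3.0072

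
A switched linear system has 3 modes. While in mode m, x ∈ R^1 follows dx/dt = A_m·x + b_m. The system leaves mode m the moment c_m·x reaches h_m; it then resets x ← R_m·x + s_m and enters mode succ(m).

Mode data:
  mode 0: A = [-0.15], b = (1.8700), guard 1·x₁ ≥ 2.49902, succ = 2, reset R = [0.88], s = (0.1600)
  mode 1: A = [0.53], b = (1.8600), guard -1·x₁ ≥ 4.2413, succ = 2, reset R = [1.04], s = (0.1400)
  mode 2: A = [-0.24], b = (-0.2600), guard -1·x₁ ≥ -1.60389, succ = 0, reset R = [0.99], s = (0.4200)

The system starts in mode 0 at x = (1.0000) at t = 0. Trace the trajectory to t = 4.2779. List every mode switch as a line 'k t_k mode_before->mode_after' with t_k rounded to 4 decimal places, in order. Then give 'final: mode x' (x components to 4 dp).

Mode 0: guard c·x = 2.4990 hit at Δt = 0.9340 (t = 0.9340), x⁻ = (2.4990) → reset → x⁺ = (2.3591), jump to mode 2
Mode 2: guard c·x = -1.6039 hit at Δt = 1.0320 (t = 1.9660), x⁻ = (1.6039) → reset → x⁺ = (2.0079), jump to mode 0
Mode 0: guard c·x = 2.4990 hit at Δt = 0.3207 (t = 2.2867), x⁻ = (2.4990) → reset → x⁺ = (2.3591), jump to mode 2
Mode 2: guard c·x = -1.6039 hit at Δt = 1.0320 (t = 3.3187), x⁻ = (1.6039) → reset → x⁺ = (2.0079), jump to mode 0
Mode 0: guard c·x = 2.4990 hit at Δt = 0.3207 (t = 3.6393), x⁻ = (2.4990) → reset → x⁺ = (2.3591), jump to mode 2
Mode 2: flow for 0.6386 to horizon, guard not reached → x = (1.8700)

1 0.9340 0->2
2 1.9660 2->0
3 2.2867 0->2
4 3.3187 2->0
5 3.6393 0->2
final: 2 1.8700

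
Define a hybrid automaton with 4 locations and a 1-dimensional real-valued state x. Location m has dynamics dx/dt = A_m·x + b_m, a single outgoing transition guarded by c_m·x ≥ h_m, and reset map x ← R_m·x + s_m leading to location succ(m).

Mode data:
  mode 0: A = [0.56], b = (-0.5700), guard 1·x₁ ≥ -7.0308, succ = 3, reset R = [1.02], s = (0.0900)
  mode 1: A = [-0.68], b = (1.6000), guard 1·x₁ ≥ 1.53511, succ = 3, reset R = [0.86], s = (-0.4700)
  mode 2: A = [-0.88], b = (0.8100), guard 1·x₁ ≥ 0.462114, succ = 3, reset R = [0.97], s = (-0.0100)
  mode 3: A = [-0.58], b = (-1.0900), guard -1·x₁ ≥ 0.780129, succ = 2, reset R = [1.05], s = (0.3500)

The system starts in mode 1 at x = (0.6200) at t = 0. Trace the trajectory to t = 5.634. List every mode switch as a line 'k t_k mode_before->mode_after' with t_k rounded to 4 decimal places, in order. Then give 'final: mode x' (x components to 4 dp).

Mode 1: guard c·x = 1.5351 hit at Δt = 1.1043 (t = 1.1043), x⁻ = (1.5351) → reset → x⁺ = (0.8502), jump to mode 3
Mode 3: guard c·x = 0.7801 hit at Δt = 1.5682 (t = 2.6725), x⁻ = (-0.7801) → reset → x⁺ = (-0.4691), jump to mode 2
Mode 2: guard c·x = 0.4621 hit at Δt = 1.2604 (t = 3.9329), x⁻ = (0.4621) → reset → x⁺ = (0.4383), jump to mode 3
Mode 3: guard c·x = 0.7801 hit at Δt = 1.2861 (t = 5.2190), x⁻ = (-0.7801) → reset → x⁺ = (-0.4691), jump to mode 2
Mode 2: flow for 0.4150 to horizon, guard not reached → x = (-0.0440)

1 1.1043 1->3
2 2.6725 3->2
3 3.9329 2->3
4 5.2190 3->2
final: 2 -0.0440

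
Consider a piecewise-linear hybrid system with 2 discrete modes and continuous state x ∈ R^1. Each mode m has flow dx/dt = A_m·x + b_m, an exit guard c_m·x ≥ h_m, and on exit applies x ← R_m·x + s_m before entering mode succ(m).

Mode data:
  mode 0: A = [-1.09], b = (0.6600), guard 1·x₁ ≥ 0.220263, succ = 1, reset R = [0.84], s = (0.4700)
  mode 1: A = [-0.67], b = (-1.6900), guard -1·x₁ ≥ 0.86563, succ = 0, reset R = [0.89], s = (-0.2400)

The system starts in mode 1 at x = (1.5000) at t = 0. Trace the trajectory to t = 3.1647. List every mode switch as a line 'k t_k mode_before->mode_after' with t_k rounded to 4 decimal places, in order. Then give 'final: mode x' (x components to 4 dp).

1 1.3239 1->0
2 2.6393 0->1
final: 1 -0.2878

Mode 1: guard c·x = 0.8656 hit at Δt = 1.3239 (t = 1.3239), x⁻ = (-0.8656) → reset → x⁺ = (-1.0104), jump to mode 0
Mode 0: guard c·x = 0.2203 hit at Δt = 1.3154 (t = 2.6393), x⁻ = (0.2203) → reset → x⁺ = (0.6550), jump to mode 1
Mode 1: flow for 0.5254 to horizon, guard not reached → x = (-0.2878)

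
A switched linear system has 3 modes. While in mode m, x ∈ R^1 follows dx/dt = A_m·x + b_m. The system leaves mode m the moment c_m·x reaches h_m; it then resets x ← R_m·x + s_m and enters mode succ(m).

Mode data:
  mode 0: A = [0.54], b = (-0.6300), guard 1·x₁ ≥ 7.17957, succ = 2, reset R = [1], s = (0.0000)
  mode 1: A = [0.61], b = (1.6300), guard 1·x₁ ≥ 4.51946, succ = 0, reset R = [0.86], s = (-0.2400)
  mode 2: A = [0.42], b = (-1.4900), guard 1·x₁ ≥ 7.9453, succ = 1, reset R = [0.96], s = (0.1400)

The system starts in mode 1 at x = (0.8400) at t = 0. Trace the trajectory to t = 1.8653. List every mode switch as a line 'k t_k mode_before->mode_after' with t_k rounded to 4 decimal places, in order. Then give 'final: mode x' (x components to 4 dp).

Mode 1: guard c·x = 4.5195 hit at Δt = 1.1749 (t = 1.1749), x⁻ = (4.5195) → reset → x⁺ = (3.6467), jump to mode 0
Mode 0: flow for 0.6904 to horizon, guard not reached → x = (4.7673)

1 1.1749 1->0
final: 0 4.7673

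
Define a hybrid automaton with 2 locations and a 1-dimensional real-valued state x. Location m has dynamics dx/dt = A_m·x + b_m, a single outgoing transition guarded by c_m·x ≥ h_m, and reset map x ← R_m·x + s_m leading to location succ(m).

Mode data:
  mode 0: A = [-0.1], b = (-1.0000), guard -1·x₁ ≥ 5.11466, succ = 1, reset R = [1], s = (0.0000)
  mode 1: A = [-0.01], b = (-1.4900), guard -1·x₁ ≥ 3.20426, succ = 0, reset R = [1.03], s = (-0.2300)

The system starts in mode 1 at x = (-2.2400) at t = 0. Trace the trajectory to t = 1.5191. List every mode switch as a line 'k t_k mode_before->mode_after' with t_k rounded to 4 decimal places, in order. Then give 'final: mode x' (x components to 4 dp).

1 0.6592 1->0
final: 0 -4.0635

Mode 1: guard c·x = 3.2043 hit at Δt = 0.6592 (t = 0.6592), x⁻ = (-3.2043) → reset → x⁺ = (-3.5304), jump to mode 0
Mode 0: flow for 0.8599 to horizon, guard not reached → x = (-4.0635)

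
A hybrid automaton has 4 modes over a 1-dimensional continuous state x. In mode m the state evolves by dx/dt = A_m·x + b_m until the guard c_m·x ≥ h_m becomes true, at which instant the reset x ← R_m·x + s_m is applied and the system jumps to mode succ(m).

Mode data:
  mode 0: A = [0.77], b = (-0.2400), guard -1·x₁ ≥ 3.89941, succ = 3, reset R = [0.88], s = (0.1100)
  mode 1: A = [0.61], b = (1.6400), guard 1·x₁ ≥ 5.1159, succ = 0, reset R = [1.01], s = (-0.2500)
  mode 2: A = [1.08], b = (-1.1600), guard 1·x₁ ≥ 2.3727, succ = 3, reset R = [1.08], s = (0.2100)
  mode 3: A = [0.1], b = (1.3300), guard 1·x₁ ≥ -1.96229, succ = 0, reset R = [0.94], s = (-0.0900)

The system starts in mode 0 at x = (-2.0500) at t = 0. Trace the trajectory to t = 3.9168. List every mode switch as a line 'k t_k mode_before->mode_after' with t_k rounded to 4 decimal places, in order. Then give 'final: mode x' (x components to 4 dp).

1 0.7511 0->3
2 2.0281 3->0
3 2.8443 0->3
final: 3 -2.1918

Mode 0: guard c·x = 3.8994 hit at Δt = 0.7511 (t = 0.7511), x⁻ = (-3.8994) → reset → x⁺ = (-3.3215), jump to mode 3
Mode 3: guard c·x = -1.9623 hit at Δt = 1.2770 (t = 2.0281), x⁻ = (-1.9623) → reset → x⁺ = (-1.9346), jump to mode 0
Mode 0: guard c·x = 3.8994 hit at Δt = 0.8162 (t = 2.8443), x⁻ = (-3.8994) → reset → x⁺ = (-3.3215), jump to mode 3
Mode 3: flow for 1.0725 to horizon, guard not reached → x = (-2.1918)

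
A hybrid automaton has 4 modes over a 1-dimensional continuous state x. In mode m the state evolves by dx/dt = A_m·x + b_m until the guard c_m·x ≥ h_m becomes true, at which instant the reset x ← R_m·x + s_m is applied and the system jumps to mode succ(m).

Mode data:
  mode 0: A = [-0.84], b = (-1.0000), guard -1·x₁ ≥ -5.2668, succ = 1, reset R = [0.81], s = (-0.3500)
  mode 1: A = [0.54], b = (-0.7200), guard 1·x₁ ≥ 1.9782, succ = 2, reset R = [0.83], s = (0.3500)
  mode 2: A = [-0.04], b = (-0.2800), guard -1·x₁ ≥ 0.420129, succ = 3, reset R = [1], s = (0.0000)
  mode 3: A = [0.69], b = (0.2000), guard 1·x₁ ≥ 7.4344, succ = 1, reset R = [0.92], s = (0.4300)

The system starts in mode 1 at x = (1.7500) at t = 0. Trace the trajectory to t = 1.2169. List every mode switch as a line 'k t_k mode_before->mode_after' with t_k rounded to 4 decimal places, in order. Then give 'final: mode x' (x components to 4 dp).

1 0.8088 1->2
final: 2 1.8463

Mode 1: guard c·x = 1.9782 hit at Δt = 0.8088 (t = 0.8088), x⁻ = (1.9782) → reset → x⁺ = (1.9919), jump to mode 2
Mode 2: flow for 0.4081 to horizon, guard not reached → x = (1.8463)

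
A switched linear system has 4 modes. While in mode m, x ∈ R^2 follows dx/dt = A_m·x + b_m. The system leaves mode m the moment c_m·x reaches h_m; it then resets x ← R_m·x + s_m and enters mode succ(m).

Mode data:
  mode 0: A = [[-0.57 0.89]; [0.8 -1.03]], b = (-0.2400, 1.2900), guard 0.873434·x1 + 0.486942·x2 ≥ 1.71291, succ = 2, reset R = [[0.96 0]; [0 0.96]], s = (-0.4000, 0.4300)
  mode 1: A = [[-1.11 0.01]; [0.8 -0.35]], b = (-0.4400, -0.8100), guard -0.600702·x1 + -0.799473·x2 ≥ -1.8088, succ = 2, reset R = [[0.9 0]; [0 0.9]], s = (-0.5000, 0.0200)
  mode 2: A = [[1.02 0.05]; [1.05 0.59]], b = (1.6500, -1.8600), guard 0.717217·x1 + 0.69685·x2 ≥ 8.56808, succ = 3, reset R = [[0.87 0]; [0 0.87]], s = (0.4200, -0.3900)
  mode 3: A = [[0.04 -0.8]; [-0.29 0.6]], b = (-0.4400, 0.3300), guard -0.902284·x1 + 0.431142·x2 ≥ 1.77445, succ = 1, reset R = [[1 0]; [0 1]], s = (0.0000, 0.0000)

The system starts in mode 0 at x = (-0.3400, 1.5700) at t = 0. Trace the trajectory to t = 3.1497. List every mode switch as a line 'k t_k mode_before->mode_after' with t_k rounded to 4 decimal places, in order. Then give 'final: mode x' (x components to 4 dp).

1 1.5775 0->2
2 2.8048 2->3
final: 3 4.5831 5.1519

Mode 0: guard c·x = 1.7129 hit at Δt = 1.5775 (t = 1.5775), x⁻ = (1.0232, 1.6823) → reset → x⁺ = (0.5823, 2.0450), jump to mode 2
Mode 2: guard c·x = 8.5681 hit at Δt = 1.2273 (t = 2.8048), x⁻ = (6.4098, 5.6983) → reset → x⁺ = (5.9965, 4.5675), jump to mode 3
Mode 3: flow for 0.3449 to horizon, guard not reached → x = (4.5831, 5.1519)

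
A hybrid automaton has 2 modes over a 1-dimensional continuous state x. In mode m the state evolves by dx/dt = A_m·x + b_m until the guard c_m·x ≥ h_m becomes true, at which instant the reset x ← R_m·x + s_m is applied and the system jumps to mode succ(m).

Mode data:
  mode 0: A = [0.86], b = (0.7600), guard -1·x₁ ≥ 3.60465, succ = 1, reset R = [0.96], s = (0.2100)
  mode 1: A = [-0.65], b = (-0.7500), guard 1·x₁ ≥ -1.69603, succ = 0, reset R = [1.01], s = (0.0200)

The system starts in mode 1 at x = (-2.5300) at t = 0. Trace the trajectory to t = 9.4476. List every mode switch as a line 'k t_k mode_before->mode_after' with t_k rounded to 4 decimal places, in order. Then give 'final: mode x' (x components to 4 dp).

1 1.4330 1->0
2 2.8430 0->1
3 4.9237 1->0
4 6.3337 0->1
5 8.4144 1->0
final: 0 -2.8515

Mode 1: guard c·x = -1.6960 hit at Δt = 1.4330 (t = 1.4330), x⁻ = (-1.6960) → reset → x⁺ = (-1.6930), jump to mode 0
Mode 0: guard c·x = 3.6046 hit at Δt = 1.4100 (t = 2.8430), x⁻ = (-3.6047) → reset → x⁺ = (-3.2505), jump to mode 1
Mode 1: guard c·x = -1.6960 hit at Δt = 2.0807 (t = 4.9237), x⁻ = (-1.6960) → reset → x⁺ = (-1.6930), jump to mode 0
Mode 0: guard c·x = 3.6046 hit at Δt = 1.4100 (t = 6.3337), x⁻ = (-3.6047) → reset → x⁺ = (-3.2505), jump to mode 1
Mode 1: guard c·x = -1.6960 hit at Δt = 2.0807 (t = 8.4144), x⁻ = (-1.6960) → reset → x⁺ = (-1.6930), jump to mode 0
Mode 0: flow for 1.0332 to horizon, guard not reached → x = (-2.8515)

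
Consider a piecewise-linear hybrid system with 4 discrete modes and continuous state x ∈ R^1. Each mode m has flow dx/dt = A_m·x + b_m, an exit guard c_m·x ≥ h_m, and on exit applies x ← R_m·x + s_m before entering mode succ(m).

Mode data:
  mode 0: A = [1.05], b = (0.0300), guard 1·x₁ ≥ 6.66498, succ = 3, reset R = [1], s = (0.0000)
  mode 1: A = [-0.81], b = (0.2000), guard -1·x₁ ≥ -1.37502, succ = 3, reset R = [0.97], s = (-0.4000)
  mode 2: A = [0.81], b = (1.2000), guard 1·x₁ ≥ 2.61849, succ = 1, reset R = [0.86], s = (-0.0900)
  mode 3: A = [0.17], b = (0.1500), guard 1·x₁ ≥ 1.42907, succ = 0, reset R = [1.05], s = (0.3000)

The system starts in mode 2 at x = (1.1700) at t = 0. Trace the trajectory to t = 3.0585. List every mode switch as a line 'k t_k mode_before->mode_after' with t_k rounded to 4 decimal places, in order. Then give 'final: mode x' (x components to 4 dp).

Mode 2: guard c·x = 2.6185 hit at Δt = 0.5381 (t = 0.5381), x⁻ = (2.6185) → reset → x⁺ = (2.1619), jump to mode 1
Mode 1: guard c·x = -1.3750 hit at Δt = 0.6533 (t = 1.1914), x⁻ = (1.3750) → reset → x⁺ = (0.9338), jump to mode 3
Mode 3: guard c·x = 1.4291 hit at Δt = 1.4186 (t = 2.6100), x⁻ = (1.4291) → reset → x⁺ = (1.8005), jump to mode 0
Mode 0: flow for 0.4485 to horizon, guard not reached → x = (2.9007)

1 0.5381 2->1
2 1.1914 1->3
3 2.6100 3->0
final: 0 2.9007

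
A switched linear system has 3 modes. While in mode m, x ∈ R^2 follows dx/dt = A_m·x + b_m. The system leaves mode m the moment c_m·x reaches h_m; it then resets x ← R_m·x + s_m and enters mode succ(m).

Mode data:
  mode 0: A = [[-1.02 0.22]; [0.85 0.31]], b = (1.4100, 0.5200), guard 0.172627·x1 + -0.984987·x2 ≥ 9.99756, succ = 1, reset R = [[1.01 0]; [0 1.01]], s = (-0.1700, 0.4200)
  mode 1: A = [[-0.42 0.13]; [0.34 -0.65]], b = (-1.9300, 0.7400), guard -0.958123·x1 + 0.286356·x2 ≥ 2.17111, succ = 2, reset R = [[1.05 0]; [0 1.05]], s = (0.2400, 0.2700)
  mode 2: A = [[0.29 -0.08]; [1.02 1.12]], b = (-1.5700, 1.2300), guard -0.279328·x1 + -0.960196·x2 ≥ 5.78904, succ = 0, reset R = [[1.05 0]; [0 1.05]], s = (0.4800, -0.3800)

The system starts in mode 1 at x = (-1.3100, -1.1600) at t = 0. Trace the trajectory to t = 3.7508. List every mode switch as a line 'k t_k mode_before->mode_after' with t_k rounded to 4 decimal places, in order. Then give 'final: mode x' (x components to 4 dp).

Mode 1: guard c·x = 2.1711 hit at Δt = 0.9201 (t = 0.9201), x⁻ = (-2.4424, -0.5901) → reset → x⁺ = (-2.3245, -0.3496), jump to mode 2
Mode 2: guard c·x = 5.7890 hit at Δt = 0.9655 (t = 1.8856), x⁻ = (-4.6605, -4.6732) → reset → x⁺ = (-4.4136, -5.2869), jump to mode 0
Mode 0: guard c·x = 9.9976 hit at Δt = 1.2426 (t = 3.1282), x⁻ = (-1.5594, -10.4232) → reset → x⁺ = (-1.7450, -10.1075), jump to mode 1
Mode 1: flow for 0.6226 to horizon, guard not reached → x = (-2.9880, -6.7924)

1 0.9201 1->2
2 1.8856 2->0
3 3.1282 0->1
final: 1 -2.9880 -6.7924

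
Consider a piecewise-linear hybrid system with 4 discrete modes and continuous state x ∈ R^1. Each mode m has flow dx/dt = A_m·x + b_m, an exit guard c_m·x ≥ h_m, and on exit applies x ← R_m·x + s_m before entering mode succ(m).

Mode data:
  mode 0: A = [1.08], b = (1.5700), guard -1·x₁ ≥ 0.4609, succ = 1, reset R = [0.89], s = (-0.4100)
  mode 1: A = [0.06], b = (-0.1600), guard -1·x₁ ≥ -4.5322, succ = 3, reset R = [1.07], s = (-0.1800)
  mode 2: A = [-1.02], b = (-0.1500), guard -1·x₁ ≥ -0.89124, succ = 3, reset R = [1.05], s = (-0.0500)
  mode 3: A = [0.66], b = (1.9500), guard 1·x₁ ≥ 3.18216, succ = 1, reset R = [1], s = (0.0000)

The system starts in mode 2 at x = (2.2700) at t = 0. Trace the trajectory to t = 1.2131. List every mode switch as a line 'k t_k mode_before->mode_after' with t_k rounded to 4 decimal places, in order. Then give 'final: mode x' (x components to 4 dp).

1 0.8284 2->3
final: 3 1.9958

Mode 2: guard c·x = -0.8912 hit at Δt = 0.8284 (t = 0.8284), x⁻ = (0.8912) → reset → x⁺ = (0.8858), jump to mode 3
Mode 3: flow for 0.3847 to horizon, guard not reached → x = (1.9958)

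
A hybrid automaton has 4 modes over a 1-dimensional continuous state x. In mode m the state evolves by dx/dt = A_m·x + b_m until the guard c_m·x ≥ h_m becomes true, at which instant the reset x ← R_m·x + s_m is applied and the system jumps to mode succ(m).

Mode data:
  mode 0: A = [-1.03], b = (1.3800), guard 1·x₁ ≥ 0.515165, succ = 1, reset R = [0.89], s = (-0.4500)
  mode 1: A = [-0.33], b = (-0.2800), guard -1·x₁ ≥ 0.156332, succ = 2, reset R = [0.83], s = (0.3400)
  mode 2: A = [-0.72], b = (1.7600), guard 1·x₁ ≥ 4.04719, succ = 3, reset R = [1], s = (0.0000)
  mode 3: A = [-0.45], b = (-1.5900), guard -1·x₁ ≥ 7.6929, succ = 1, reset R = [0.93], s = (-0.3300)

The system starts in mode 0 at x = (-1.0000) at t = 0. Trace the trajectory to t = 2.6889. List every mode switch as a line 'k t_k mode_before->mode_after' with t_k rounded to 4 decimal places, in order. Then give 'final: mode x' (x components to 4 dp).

1 1.0125 0->1
2 1.6598 1->2
final: 2 1.3795

Mode 0: guard c·x = 0.5152 hit at Δt = 1.0125 (t = 1.0125), x⁻ = (0.5152) → reset → x⁺ = (0.0085), jump to mode 1
Mode 1: guard c·x = 0.1563 hit at Δt = 0.6473 (t = 1.6598), x⁻ = (-0.1563) → reset → x⁺ = (0.2102), jump to mode 2
Mode 2: flow for 1.0291 to horizon, guard not reached → x = (1.3795)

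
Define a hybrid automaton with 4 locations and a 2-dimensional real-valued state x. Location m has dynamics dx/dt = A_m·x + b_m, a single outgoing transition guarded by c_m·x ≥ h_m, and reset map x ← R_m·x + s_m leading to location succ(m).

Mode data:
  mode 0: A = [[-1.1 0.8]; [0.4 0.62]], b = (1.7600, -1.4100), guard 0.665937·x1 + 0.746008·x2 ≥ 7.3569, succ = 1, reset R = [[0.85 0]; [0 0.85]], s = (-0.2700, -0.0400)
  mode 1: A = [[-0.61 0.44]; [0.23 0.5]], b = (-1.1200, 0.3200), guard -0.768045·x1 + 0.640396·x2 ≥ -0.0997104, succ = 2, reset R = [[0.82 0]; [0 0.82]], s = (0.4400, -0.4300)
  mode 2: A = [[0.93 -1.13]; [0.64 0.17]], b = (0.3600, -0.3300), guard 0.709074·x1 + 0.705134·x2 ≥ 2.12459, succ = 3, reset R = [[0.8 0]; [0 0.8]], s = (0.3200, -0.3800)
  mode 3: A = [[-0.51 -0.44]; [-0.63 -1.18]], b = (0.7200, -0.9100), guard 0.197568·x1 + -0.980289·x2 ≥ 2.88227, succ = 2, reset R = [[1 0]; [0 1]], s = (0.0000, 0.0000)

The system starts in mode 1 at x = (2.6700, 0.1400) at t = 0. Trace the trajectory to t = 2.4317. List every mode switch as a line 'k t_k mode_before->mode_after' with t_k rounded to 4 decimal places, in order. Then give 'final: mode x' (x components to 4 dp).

Mode 1: guard c·x = -0.0997 hit at Δt = 0.8795 (t = 0.8795), x⁻ = (0.9839, 1.0244) → reset → x⁺ = (1.2468, 0.4100), jump to mode 2
Mode 2: guard c·x = 2.1246 hit at Δt = 0.6873 (t = 1.5668), x⁻ = (2.0242, 0.9775) → reset → x⁺ = (1.9394, 0.4020), jump to mode 3
Mode 3: flow for 0.8649 to horizon, guard not reached → x = (1.8925, -0.9868)

1 0.8795 1->2
2 1.5668 2->3
final: 3 1.8925 -0.9868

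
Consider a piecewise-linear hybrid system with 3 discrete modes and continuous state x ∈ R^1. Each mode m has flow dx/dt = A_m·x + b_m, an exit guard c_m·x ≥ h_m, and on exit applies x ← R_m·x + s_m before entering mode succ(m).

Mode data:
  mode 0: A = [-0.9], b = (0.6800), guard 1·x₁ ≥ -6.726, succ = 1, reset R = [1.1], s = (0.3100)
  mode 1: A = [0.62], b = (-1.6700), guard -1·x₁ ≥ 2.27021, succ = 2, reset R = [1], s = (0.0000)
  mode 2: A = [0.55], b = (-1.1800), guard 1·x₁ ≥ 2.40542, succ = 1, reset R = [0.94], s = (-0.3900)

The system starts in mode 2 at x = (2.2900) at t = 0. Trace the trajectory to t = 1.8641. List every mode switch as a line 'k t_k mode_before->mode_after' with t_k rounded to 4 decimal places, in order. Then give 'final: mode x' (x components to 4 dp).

Mode 2: guard c·x = 2.4054 hit at Δt = 1.0672 (t = 1.0672), x⁻ = (2.4054) → reset → x⁺ = (1.8711), jump to mode 1
Mode 1: flow for 0.7969 to horizon, guard not reached → x = (1.3456)

1 1.0672 2->1
final: 1 1.3456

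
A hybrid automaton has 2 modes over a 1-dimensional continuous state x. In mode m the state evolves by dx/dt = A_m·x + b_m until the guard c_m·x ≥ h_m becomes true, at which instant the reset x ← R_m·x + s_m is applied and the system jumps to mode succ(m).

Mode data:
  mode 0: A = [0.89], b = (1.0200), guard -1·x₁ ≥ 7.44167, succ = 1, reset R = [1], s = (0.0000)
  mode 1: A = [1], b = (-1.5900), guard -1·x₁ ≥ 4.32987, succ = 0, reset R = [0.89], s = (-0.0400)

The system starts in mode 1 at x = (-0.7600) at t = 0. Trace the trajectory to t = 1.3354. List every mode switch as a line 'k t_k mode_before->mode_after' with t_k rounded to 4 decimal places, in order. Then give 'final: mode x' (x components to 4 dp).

1 0.9239 1->0
final: 0 -5.1088

Mode 1: guard c·x = 4.3299 hit at Δt = 0.9239 (t = 0.9239), x⁻ = (-4.3299) → reset → x⁺ = (-3.8936), jump to mode 0
Mode 0: flow for 0.4115 to horizon, guard not reached → x = (-5.1088)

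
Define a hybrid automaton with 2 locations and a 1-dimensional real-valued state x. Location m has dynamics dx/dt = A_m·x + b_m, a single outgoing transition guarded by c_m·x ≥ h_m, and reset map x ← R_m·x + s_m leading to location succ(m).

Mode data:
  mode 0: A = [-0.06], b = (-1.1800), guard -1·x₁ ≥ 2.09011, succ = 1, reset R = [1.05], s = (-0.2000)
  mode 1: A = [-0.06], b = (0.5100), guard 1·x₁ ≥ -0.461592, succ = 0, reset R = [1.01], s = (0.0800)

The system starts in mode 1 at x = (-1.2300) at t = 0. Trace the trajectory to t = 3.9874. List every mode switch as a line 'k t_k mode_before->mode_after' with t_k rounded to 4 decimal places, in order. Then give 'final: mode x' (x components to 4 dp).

Mode 1: guard c·x = -0.4616 hit at Δt = 1.3711 (t = 1.3711), x⁻ = (-0.4616) → reset → x⁺ = (-0.3862), jump to mode 0
Mode 0: guard c·x = 2.0901 hit at Δt = 1.5421 (t = 2.9132), x⁻ = (-2.0901) → reset → x⁺ = (-2.3946), jump to mode 1
Mode 1: flow for 1.0742 to horizon, guard not reached → x = (-1.7146)

1 1.3711 1->0
2 2.9132 0->1
final: 1 -1.7146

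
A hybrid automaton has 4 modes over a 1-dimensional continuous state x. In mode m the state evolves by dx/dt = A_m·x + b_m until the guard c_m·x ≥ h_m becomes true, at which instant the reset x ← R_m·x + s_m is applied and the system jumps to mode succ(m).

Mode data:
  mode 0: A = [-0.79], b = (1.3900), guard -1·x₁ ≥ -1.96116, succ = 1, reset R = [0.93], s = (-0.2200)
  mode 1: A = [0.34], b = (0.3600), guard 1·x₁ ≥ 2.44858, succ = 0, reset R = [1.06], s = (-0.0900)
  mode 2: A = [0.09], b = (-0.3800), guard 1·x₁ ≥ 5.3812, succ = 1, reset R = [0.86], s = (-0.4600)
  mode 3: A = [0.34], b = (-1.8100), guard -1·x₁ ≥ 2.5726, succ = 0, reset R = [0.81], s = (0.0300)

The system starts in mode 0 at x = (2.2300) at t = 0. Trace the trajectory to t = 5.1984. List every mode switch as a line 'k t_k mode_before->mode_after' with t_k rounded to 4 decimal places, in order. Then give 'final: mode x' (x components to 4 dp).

1 1.0724 0->1
2 1.8828 1->0
3 3.5386 0->1
4 4.3490 1->0
final: 0 2.1408

Mode 0: guard c·x = -1.9612 hit at Δt = 1.0724 (t = 1.0724), x⁻ = (1.9612) → reset → x⁺ = (1.6039), jump to mode 1
Mode 1: guard c·x = 2.4486 hit at Δt = 0.8104 (t = 1.8828), x⁻ = (2.4486) → reset → x⁺ = (2.5055), jump to mode 0
Mode 0: guard c·x = -1.9612 hit at Δt = 1.6558 (t = 3.5386), x⁻ = (1.9612) → reset → x⁺ = (1.6039), jump to mode 1
Mode 1: guard c·x = 2.4486 hit at Δt = 0.8104 (t = 4.3490), x⁻ = (2.4486) → reset → x⁺ = (2.5055), jump to mode 0
Mode 0: flow for 0.8494 to horizon, guard not reached → x = (2.1408)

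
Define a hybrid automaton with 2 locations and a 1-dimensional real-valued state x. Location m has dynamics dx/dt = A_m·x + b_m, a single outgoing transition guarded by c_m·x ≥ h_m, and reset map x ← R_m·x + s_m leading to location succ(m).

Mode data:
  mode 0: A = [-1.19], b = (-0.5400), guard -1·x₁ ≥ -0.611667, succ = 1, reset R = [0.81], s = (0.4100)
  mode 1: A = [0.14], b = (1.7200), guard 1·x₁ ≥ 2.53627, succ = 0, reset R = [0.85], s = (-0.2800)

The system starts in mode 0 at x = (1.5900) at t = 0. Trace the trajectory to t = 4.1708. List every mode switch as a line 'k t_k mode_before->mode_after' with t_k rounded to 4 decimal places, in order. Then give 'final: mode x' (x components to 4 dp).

1 0.5474 0->1
2 1.3800 1->0
3 2.0374 0->1
4 2.8700 1->0
5 3.5274 0->1
final: 1 2.1488

Mode 0: guard c·x = -0.6117 hit at Δt = 0.5474 (t = 0.5474), x⁻ = (0.6117) → reset → x⁺ = (0.9055), jump to mode 1
Mode 1: guard c·x = 2.5363 hit at Δt = 0.8326 (t = 1.3800), x⁻ = (2.5363) → reset → x⁺ = (1.8758), jump to mode 0
Mode 0: guard c·x = -0.6117 hit at Δt = 0.6574 (t = 2.0374), x⁻ = (0.6117) → reset → x⁺ = (0.9055), jump to mode 1
Mode 1: guard c·x = 2.5363 hit at Δt = 0.8326 (t = 2.8700), x⁻ = (2.5363) → reset → x⁺ = (1.8758), jump to mode 0
Mode 0: guard c·x = -0.6117 hit at Δt = 0.6574 (t = 3.5274), x⁻ = (0.6117) → reset → x⁺ = (0.9055), jump to mode 1
Mode 1: flow for 0.6434 to horizon, guard not reached → x = (2.1488)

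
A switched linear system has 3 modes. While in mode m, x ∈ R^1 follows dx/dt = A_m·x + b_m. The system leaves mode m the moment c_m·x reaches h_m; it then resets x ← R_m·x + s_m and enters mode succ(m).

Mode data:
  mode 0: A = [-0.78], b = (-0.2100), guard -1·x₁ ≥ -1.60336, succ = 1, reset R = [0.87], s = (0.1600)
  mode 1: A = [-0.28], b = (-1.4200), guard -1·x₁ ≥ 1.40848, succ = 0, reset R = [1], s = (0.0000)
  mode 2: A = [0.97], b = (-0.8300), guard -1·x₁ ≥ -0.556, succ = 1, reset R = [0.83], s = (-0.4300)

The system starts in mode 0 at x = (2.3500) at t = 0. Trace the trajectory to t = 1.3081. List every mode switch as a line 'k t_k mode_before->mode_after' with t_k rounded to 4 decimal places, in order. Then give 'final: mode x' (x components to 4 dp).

Mode 0: guard c·x = -1.6034 hit at Δt = 0.4302 (t = 0.4302), x⁻ = (1.6034) → reset → x⁺ = (1.5549), jump to mode 1
Mode 1: flow for 0.8779 to horizon, guard not reached → x = (0.1108)

1 0.4302 0->1
final: 1 0.1108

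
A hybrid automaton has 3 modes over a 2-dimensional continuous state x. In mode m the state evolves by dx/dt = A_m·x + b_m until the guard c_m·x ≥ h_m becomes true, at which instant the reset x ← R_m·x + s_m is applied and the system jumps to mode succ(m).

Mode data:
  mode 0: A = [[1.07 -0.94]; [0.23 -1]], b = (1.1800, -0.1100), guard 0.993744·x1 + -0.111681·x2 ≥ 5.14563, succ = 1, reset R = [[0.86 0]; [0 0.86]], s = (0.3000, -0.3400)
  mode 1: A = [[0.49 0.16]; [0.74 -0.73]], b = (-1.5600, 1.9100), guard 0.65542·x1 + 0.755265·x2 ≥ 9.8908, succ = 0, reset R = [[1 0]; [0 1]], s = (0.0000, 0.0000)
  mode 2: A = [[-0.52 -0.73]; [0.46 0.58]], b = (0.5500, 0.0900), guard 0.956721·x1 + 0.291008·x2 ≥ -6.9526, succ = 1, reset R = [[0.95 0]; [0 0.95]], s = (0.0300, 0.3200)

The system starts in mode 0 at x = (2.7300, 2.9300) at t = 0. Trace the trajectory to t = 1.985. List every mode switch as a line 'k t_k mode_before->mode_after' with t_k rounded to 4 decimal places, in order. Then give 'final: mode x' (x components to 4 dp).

Mode 0: guard c·x = 5.1456 hit at Δt = 0.8378 (t = 0.8378), x⁻ = (5.3716, 1.7221) → reset → x⁺ = (4.9195, 1.1410), jump to mode 1
Mode 1: flow for 1.1472 to horizon, guard not reached → x = (7.0223, 5.4016)

1 0.8378 0->1
final: 1 7.0223 5.4016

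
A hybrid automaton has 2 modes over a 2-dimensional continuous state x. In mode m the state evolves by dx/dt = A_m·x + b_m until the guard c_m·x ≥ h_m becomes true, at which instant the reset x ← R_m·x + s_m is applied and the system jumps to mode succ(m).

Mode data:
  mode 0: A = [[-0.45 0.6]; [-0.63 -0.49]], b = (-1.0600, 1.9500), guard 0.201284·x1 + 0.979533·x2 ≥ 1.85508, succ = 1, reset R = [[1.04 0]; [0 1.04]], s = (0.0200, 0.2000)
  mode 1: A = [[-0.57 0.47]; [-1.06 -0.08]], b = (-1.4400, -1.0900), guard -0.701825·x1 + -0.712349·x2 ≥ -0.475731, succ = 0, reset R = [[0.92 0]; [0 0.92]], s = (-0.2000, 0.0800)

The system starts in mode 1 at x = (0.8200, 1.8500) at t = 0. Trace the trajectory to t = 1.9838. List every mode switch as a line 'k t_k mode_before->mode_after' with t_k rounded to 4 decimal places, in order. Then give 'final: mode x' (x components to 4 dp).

1 0.7292 1->0
2 1.5888 0->1
final: 1 -0.3930 1.8752

Mode 1: guard c·x = -0.4757 hit at Δt = 0.7292 (t = 0.7292), x⁻ = (0.0063, 0.6617) → reset → x⁺ = (-0.1942, 0.6887), jump to mode 0
Mode 0: guard c·x = 1.8551 hit at Δt = 0.8596 (t = 1.5888), x⁻ = (-0.2878, 1.9530) → reset → x⁺ = (-0.2794, 2.2311), jump to mode 1
Mode 1: flow for 0.3950 to horizon, guard not reached → x = (-0.3930, 1.8752)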